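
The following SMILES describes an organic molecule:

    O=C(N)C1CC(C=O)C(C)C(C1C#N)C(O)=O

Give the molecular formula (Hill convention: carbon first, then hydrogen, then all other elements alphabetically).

C11H14N2O4

Walk through each heavy atom and fill implicit hydrogens from standard valence (C 4, N 3, O 2, S 2, halogen 1):
  atom 1: O, bond orders sum to 2 (valence 2) → 0 H
  atom 2: C, bond orders sum to 4 (valence 4) → 0 H
  atom 3: N, bond orders sum to 1 (valence 3) → 2 H
  atom 4: C, bond orders sum to 3 (valence 4) → 1 H
  atom 5: C, bond orders sum to 2 (valence 4) → 2 H
  atom 6: C, bond orders sum to 3 (valence 4) → 1 H
  atom 7: C, bond orders sum to 3 (valence 4) → 1 H
  atom 8: O, bond orders sum to 2 (valence 2) → 0 H
  atom 9: C, bond orders sum to 3 (valence 4) → 1 H
  atom 10: C, bond orders sum to 1 (valence 4) → 3 H
  atom 11: C, bond orders sum to 3 (valence 4) → 1 H
  atom 12: C, bond orders sum to 3 (valence 4) → 1 H
  atom 13: C, bond orders sum to 4 (valence 4) → 0 H
  atom 14: N, bond orders sum to 3 (valence 3) → 0 H
  atom 15: C, bond orders sum to 4 (valence 4) → 0 H
  atom 16: O, bond orders sum to 1 (valence 2) → 1 H
  atom 17: O, bond orders sum to 2 (valence 2) → 0 H
Totals → C:11, H:14, N:2, O:4.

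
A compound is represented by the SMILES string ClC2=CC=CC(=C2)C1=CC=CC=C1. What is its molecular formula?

C12H9Cl

Walk through each heavy atom and fill implicit hydrogens from standard valence (C 4, N 3, O 2, S 2, halogen 1):
  atom 1: Cl (halogen, monovalent) → 0 H
  atom 2: C, bond orders sum to 4 (valence 4) → 0 H
  atom 3: C, bond orders sum to 3 (valence 4) → 1 H
  atom 4: C, bond orders sum to 3 (valence 4) → 1 H
  atom 5: C, bond orders sum to 3 (valence 4) → 1 H
  atom 6: C, bond orders sum to 4 (valence 4) → 0 H
  atom 7: C, bond orders sum to 3 (valence 4) → 1 H
  atom 8: C, bond orders sum to 4 (valence 4) → 0 H
  atom 9: C, bond orders sum to 3 (valence 4) → 1 H
  atom 10: C, bond orders sum to 3 (valence 4) → 1 H
  atom 11: C, bond orders sum to 3 (valence 4) → 1 H
  atom 12: C, bond orders sum to 3 (valence 4) → 1 H
  atom 13: C, bond orders sum to 3 (valence 4) → 1 H
Totals → C:12, H:9, Cl:1.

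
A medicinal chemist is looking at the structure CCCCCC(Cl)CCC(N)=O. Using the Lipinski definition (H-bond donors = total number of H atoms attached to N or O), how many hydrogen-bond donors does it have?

Donors: find every N or O and count the H atoms it carries.
  atom 11 (N): bond orders sum to 1 → 2 H
  atom 12 (O): bond orders sum to 2 → 0 H
Lipinski HBD = 2.

2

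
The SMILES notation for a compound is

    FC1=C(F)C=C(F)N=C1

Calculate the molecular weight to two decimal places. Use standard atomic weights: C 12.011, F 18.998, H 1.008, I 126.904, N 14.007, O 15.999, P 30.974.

First, the molecular formula is C5H2F3N (counting implicit H from valence).
  C: 5 × 12.011 = 60.055
  F: 3 × 18.998 = 56.994
  H: 2 × 1.008 = 2.016
  N: 1 × 14.007 = 14.007
Sum: 5×12.011 + 3×18.998 + 2×1.008 + 1×14.007 = 133.072 → 133.07 g/mol.

133.07 g/mol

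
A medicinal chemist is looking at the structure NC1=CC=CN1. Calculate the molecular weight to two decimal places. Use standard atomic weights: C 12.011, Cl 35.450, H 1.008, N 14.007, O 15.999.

First, the molecular formula is C4H6N2 (counting implicit H from valence).
  C: 4 × 12.011 = 48.044
  H: 6 × 1.008 = 6.048
  N: 2 × 14.007 = 28.014
Sum: 4×12.011 + 6×1.008 + 2×14.007 = 82.106 → 82.11 g/mol.

82.11 g/mol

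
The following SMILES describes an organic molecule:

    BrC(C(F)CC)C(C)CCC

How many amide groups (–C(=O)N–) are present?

Scan the SMILES for the amide motif — none present.

0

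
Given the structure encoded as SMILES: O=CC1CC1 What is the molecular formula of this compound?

Walk through each heavy atom and fill implicit hydrogens from standard valence (C 4, N 3, O 2, S 2, halogen 1):
  atom 1: O, bond orders sum to 2 (valence 2) → 0 H
  atom 2: C, bond orders sum to 3 (valence 4) → 1 H
  atom 3: C, bond orders sum to 3 (valence 4) → 1 H
  atom 4: C, bond orders sum to 2 (valence 4) → 2 H
  atom 5: C, bond orders sum to 2 (valence 4) → 2 H
Totals → C:4, H:6, O:1.
In Hill order: C4H6O.

C4H6O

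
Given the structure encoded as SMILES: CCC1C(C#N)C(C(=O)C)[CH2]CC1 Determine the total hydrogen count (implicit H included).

Walk through each heavy atom and fill implicit hydrogens from standard valence (C 4, N 3, O 2, S 2, halogen 1):
  atom 1: C, bond orders sum to 1 (valence 4) → 3 H
  atom 2: C, bond orders sum to 2 (valence 4) → 2 H
  atom 3: C, bond orders sum to 3 (valence 4) → 1 H
  atom 4: C, bond orders sum to 3 (valence 4) → 1 H
  atom 5: C, bond orders sum to 4 (valence 4) → 0 H
  atom 6: N, bond orders sum to 3 (valence 3) → 0 H
  atom 7: C, bond orders sum to 3 (valence 4) → 1 H
  atom 8: C, bond orders sum to 4 (valence 4) → 0 H
  atom 9: O, bond orders sum to 2 (valence 2) → 0 H
  atom 10: C, bond orders sum to 1 (valence 4) → 3 H
  atom 11: C with explicit H count 2
  atom 12: C, bond orders sum to 2 (valence 4) → 2 H
  atom 13: C, bond orders sum to 2 (valence 4) → 2 H
Total hydrogens: 17.

17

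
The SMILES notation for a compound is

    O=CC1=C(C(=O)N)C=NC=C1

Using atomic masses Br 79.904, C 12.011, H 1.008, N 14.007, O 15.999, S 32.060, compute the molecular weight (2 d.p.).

150.14 g/mol

First, the molecular formula is C7H6N2O2 (counting implicit H from valence).
  C: 7 × 12.011 = 84.077
  H: 6 × 1.008 = 6.048
  N: 2 × 14.007 = 28.014
  O: 2 × 15.999 = 31.998
Sum: 7×12.011 + 6×1.008 + 2×14.007 + 2×15.999 = 150.137 → 150.14 g/mol.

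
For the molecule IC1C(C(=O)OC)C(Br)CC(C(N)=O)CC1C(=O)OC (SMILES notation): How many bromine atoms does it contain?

Scan the SMILES for Br atoms (remember two-letter symbols like Cl and Br are single atoms).
Bromine count: 1.

1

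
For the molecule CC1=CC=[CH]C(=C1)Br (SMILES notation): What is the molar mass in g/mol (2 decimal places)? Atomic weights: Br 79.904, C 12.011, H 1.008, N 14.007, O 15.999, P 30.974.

First, the molecular formula is C7H7Br (counting implicit H from valence).
  Br: 1 × 79.904 = 79.904
  C: 7 × 12.011 = 84.077
  H: 7 × 1.008 = 7.056
Sum: 1×79.904 + 7×12.011 + 7×1.008 = 171.037 → 171.04 g/mol.

171.04 g/mol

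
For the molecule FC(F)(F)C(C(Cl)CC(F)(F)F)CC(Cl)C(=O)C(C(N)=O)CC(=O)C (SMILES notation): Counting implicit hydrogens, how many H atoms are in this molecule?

Walk through each heavy atom and fill implicit hydrogens from standard valence (C 4, N 3, O 2, S 2, halogen 1):
  atom 1: F (halogen, monovalent) → 0 H
  atom 2: C, bond orders sum to 4 (valence 4) → 0 H
  atom 3: F (halogen, monovalent) → 0 H
  atom 4: F (halogen, monovalent) → 0 H
  atom 5: C, bond orders sum to 3 (valence 4) → 1 H
  atom 6: C, bond orders sum to 3 (valence 4) → 1 H
  atom 7: Cl (halogen, monovalent) → 0 H
  atom 8: C, bond orders sum to 2 (valence 4) → 2 H
  atom 9: C, bond orders sum to 4 (valence 4) → 0 H
  atom 10: F (halogen, monovalent) → 0 H
  atom 11: F (halogen, monovalent) → 0 H
  atom 12: F (halogen, monovalent) → 0 H
  atom 13: C, bond orders sum to 2 (valence 4) → 2 H
  atom 14: C, bond orders sum to 3 (valence 4) → 1 H
  atom 15: Cl (halogen, monovalent) → 0 H
  atom 16: C, bond orders sum to 4 (valence 4) → 0 H
  atom 17: O, bond orders sum to 2 (valence 2) → 0 H
  atom 18: C, bond orders sum to 3 (valence 4) → 1 H
  atom 19: C, bond orders sum to 4 (valence 4) → 0 H
  atom 20: N, bond orders sum to 1 (valence 3) → 2 H
  atom 21: O, bond orders sum to 2 (valence 2) → 0 H
  atom 22: C, bond orders sum to 2 (valence 4) → 2 H
  atom 23: C, bond orders sum to 4 (valence 4) → 0 H
  atom 24: O, bond orders sum to 2 (valence 2) → 0 H
  atom 25: C, bond orders sum to 1 (valence 4) → 3 H
Total hydrogens: 15.

15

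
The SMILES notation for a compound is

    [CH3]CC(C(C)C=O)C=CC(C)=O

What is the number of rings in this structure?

0

In SMILES, each pair of matching ring-closure digits denotes one ring-closing bond; the number of such bonds equals the number of independent rings.
Ring-closure bonds here: 0.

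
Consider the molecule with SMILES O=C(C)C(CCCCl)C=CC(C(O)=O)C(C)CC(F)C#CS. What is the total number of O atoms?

Scan the SMILES for O atoms (remember two-letter symbols like Cl and Br are single atoms).
Oxygen count: 3.

3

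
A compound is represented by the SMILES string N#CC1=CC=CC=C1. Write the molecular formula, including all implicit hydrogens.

Walk through each heavy atom and fill implicit hydrogens from standard valence (C 4, N 3, O 2, S 2, halogen 1):
  atom 1: N, bond orders sum to 3 (valence 3) → 0 H
  atom 2: C, bond orders sum to 4 (valence 4) → 0 H
  atom 3: C, bond orders sum to 4 (valence 4) → 0 H
  atom 4: C, bond orders sum to 3 (valence 4) → 1 H
  atom 5: C, bond orders sum to 3 (valence 4) → 1 H
  atom 6: C, bond orders sum to 3 (valence 4) → 1 H
  atom 7: C, bond orders sum to 3 (valence 4) → 1 H
  atom 8: C, bond orders sum to 3 (valence 4) → 1 H
Totals → C:7, H:5, N:1.
In Hill order: C7H5N.

C7H5N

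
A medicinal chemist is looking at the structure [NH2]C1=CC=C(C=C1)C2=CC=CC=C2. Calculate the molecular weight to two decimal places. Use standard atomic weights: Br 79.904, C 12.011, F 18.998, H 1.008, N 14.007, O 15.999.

First, the molecular formula is C12H11N (counting implicit H from valence).
  C: 12 × 12.011 = 144.132
  H: 11 × 1.008 = 11.088
  N: 1 × 14.007 = 14.007
Sum: 12×12.011 + 11×1.008 + 1×14.007 = 169.227 → 169.23 g/mol.

169.23 g/mol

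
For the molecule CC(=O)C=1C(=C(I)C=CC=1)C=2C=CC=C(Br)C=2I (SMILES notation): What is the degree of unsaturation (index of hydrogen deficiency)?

9

Molecular formula: C14H9BrI2O.
DoU = (2C + 2 + N − H − X) / 2, where X is the halogen count and O/S are ignored.
    = (2·14 + 2 + 0 − 9 − 3) / 2 = 18 / 2 = 9.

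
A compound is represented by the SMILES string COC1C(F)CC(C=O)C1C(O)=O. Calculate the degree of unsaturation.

Degree of unsaturation = (number of rings) + (number of π bonds).
Ring closures in the SMILES: 1.
π bonds: 2 double bonds (each 1 DoU) → 2 DoU from unsaturation.
Total DoU = 1 + 2 = 3.

3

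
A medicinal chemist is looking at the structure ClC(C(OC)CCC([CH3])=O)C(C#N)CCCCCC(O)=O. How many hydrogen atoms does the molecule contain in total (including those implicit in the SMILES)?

Walk through each heavy atom and fill implicit hydrogens from standard valence (C 4, N 3, O 2, S 2, halogen 1):
  atom 1: Cl (halogen, monovalent) → 0 H
  atom 2: C, bond orders sum to 3 (valence 4) → 1 H
  atom 3: C, bond orders sum to 3 (valence 4) → 1 H
  atom 4: O, bond orders sum to 2 (valence 2) → 0 H
  atom 5: C, bond orders sum to 1 (valence 4) → 3 H
  atom 6: C, bond orders sum to 2 (valence 4) → 2 H
  atom 7: C, bond orders sum to 2 (valence 4) → 2 H
  atom 8: C, bond orders sum to 4 (valence 4) → 0 H
  atom 9: C with explicit H count 3
  atom 10: O, bond orders sum to 2 (valence 2) → 0 H
  atom 11: C, bond orders sum to 3 (valence 4) → 1 H
  atom 12: C, bond orders sum to 4 (valence 4) → 0 H
  atom 13: N, bond orders sum to 3 (valence 3) → 0 H
  atom 14: C, bond orders sum to 2 (valence 4) → 2 H
  atom 15: C, bond orders sum to 2 (valence 4) → 2 H
  atom 16: C, bond orders sum to 2 (valence 4) → 2 H
  atom 17: C, bond orders sum to 2 (valence 4) → 2 H
  atom 18: C, bond orders sum to 2 (valence 4) → 2 H
  atom 19: C, bond orders sum to 4 (valence 4) → 0 H
  atom 20: O, bond orders sum to 1 (valence 2) → 1 H
  atom 21: O, bond orders sum to 2 (valence 2) → 0 H
Total hydrogens: 24.

24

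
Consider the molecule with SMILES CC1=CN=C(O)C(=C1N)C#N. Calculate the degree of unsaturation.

Degree of unsaturation = (number of rings) + (number of π bonds).
Ring closures in the SMILES: 1.
π bonds: 3 double bonds (each 1 DoU), 1 triple bond (each 2 DoU) → 5 DoU from unsaturation.
Total DoU = 1 + 5 = 6.

6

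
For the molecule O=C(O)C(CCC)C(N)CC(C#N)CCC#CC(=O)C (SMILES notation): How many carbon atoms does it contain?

15

Count every carbon token in the SMILES (each C, including those in ring-closure positions and inside branches).
Carbon count: 15.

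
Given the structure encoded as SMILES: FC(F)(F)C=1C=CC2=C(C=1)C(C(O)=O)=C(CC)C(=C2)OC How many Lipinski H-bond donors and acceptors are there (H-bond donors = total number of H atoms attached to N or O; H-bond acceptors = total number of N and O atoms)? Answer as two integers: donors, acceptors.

1, 3

Donors: find every N or O and count the H atoms it carries.
  atom 13 (O): bond orders sum to 1 → 1 H
  atom 14 (O): bond orders sum to 2 → 0 H
  atom 20 (O): bond orders sum to 2 → 0 H
Lipinski HBD = 1.
Acceptors: N atoms = 0, O atoms = 3 → HBA = 3.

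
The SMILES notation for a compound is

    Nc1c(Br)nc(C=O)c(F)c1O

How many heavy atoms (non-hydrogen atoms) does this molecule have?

12

Every atom symbol written in the SMILES (organic subset) is one heavy atom; implicit H are not written.
Heavy atoms by element → Br:1, C:6, F:1, N:2, O:2.
Total: 12.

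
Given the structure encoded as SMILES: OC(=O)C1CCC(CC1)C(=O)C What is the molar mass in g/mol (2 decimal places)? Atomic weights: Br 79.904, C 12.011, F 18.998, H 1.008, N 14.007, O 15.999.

First, the molecular formula is C9H14O3 (counting implicit H from valence).
  C: 9 × 12.011 = 108.099
  H: 14 × 1.008 = 14.112
  O: 3 × 15.999 = 47.997
Sum: 9×12.011 + 14×1.008 + 3×15.999 = 170.208 → 170.21 g/mol.

170.21 g/mol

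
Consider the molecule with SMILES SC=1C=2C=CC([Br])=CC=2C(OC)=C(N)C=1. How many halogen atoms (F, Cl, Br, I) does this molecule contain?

Halogen atoms appear at heavy-atom position 7 (1×Br).
Other groups present: 1 ether, 1 primary amine, 1 thiol.
Halogen count: 1.

1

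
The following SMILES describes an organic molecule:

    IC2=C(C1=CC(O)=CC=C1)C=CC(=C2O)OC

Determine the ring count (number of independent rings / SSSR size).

In SMILES, each pair of matching ring-closure digits denotes one ring-closing bond; the number of such bonds equals the number of independent rings.
Ring-closure bonds here: 2.

2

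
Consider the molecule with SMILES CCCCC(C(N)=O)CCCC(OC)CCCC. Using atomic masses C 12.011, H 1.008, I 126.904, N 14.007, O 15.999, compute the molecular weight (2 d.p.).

257.42 g/mol

First, the molecular formula is C15H31NO2 (counting implicit H from valence).
  C: 15 × 12.011 = 180.165
  H: 31 × 1.008 = 31.248
  N: 1 × 14.007 = 14.007
  O: 2 × 15.999 = 31.998
Sum: 15×12.011 + 31×1.008 + 1×14.007 + 2×15.999 = 257.418 → 257.42 g/mol.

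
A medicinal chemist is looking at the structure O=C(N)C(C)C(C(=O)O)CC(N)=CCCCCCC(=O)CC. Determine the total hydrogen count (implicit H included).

Walk through each heavy atom and fill implicit hydrogens from standard valence (C 4, N 3, O 2, S 2, halogen 1):
  atom 1: O, bond orders sum to 2 (valence 2) → 0 H
  atom 2: C, bond orders sum to 4 (valence 4) → 0 H
  atom 3: N, bond orders sum to 1 (valence 3) → 2 H
  atom 4: C, bond orders sum to 3 (valence 4) → 1 H
  atom 5: C, bond orders sum to 1 (valence 4) → 3 H
  atom 6: C, bond orders sum to 3 (valence 4) → 1 H
  atom 7: C, bond orders sum to 4 (valence 4) → 0 H
  atom 8: O, bond orders sum to 2 (valence 2) → 0 H
  atom 9: O, bond orders sum to 1 (valence 2) → 1 H
  atom 10: C, bond orders sum to 2 (valence 4) → 2 H
  atom 11: C, bond orders sum to 4 (valence 4) → 0 H
  atom 12: N, bond orders sum to 1 (valence 3) → 2 H
  atom 13: C, bond orders sum to 3 (valence 4) → 1 H
  atom 14: C, bond orders sum to 2 (valence 4) → 2 H
  atom 15: C, bond orders sum to 2 (valence 4) → 2 H
  atom 16: C, bond orders sum to 2 (valence 4) → 2 H
  atom 17: C, bond orders sum to 2 (valence 4) → 2 H
  atom 18: C, bond orders sum to 2 (valence 4) → 2 H
  atom 19: C, bond orders sum to 4 (valence 4) → 0 H
  atom 20: O, bond orders sum to 2 (valence 2) → 0 H
  atom 21: C, bond orders sum to 2 (valence 4) → 2 H
  atom 22: C, bond orders sum to 1 (valence 4) → 3 H
Total hydrogens: 28.

28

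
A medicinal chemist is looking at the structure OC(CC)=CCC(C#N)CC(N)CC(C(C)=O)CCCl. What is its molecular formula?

C15H25ClN2O2

Walk through each heavy atom and fill implicit hydrogens from standard valence (C 4, N 3, O 2, S 2, halogen 1):
  atom 1: O, bond orders sum to 1 (valence 2) → 1 H
  atom 2: C, bond orders sum to 4 (valence 4) → 0 H
  atom 3: C, bond orders sum to 2 (valence 4) → 2 H
  atom 4: C, bond orders sum to 1 (valence 4) → 3 H
  atom 5: C, bond orders sum to 3 (valence 4) → 1 H
  atom 6: C, bond orders sum to 2 (valence 4) → 2 H
  atom 7: C, bond orders sum to 3 (valence 4) → 1 H
  atom 8: C, bond orders sum to 4 (valence 4) → 0 H
  atom 9: N, bond orders sum to 3 (valence 3) → 0 H
  atom 10: C, bond orders sum to 2 (valence 4) → 2 H
  atom 11: C, bond orders sum to 3 (valence 4) → 1 H
  atom 12: N, bond orders sum to 1 (valence 3) → 2 H
  atom 13: C, bond orders sum to 2 (valence 4) → 2 H
  atom 14: C, bond orders sum to 3 (valence 4) → 1 H
  atom 15: C, bond orders sum to 4 (valence 4) → 0 H
  atom 16: C, bond orders sum to 1 (valence 4) → 3 H
  atom 17: O, bond orders sum to 2 (valence 2) → 0 H
  atom 18: C, bond orders sum to 2 (valence 4) → 2 H
  atom 19: C, bond orders sum to 2 (valence 4) → 2 H
  atom 20: Cl (halogen, monovalent) → 0 H
Totals → C:15, H:25, Cl:1, N:2, O:2.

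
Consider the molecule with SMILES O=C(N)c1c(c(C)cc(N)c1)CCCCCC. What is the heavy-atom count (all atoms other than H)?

17

Every atom symbol written in the SMILES (organic subset) is one heavy atom; implicit H are not written.
Heavy atoms by element → C:14, N:2, O:1.
Total: 17.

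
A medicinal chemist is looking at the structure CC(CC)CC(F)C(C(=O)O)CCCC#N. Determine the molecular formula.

C12H20FNO2

Walk through each heavy atom and fill implicit hydrogens from standard valence (C 4, N 3, O 2, S 2, halogen 1):
  atom 1: C, bond orders sum to 1 (valence 4) → 3 H
  atom 2: C, bond orders sum to 3 (valence 4) → 1 H
  atom 3: C, bond orders sum to 2 (valence 4) → 2 H
  atom 4: C, bond orders sum to 1 (valence 4) → 3 H
  atom 5: C, bond orders sum to 2 (valence 4) → 2 H
  atom 6: C, bond orders sum to 3 (valence 4) → 1 H
  atom 7: F (halogen, monovalent) → 0 H
  atom 8: C, bond orders sum to 3 (valence 4) → 1 H
  atom 9: C, bond orders sum to 4 (valence 4) → 0 H
  atom 10: O, bond orders sum to 2 (valence 2) → 0 H
  atom 11: O, bond orders sum to 1 (valence 2) → 1 H
  atom 12: C, bond orders sum to 2 (valence 4) → 2 H
  atom 13: C, bond orders sum to 2 (valence 4) → 2 H
  atom 14: C, bond orders sum to 2 (valence 4) → 2 H
  atom 15: C, bond orders sum to 4 (valence 4) → 0 H
  atom 16: N, bond orders sum to 3 (valence 3) → 0 H
Totals → C:12, H:20, F:1, N:1, O:2.
In Hill order: C12H20FNO2.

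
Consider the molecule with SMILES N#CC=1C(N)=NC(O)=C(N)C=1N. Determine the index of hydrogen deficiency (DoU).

Degree of unsaturation = (number of rings) + (number of π bonds).
Ring closures in the SMILES: 1.
π bonds: 3 double bonds (each 1 DoU), 1 triple bond (each 2 DoU) → 5 DoU from unsaturation.
Total DoU = 1 + 5 = 6.

6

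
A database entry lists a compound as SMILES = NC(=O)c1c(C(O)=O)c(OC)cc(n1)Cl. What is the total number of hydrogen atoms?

7

Walk through each heavy atom and fill implicit hydrogens from standard valence (C 4, N 3, O 2, S 2, halogen 1); for lowercase aromatic atoms, an aromatic c carries 1 H when it has two neighbours and 0 H with three, and aromatic n carries 0 H:
  atom 1: N, bond orders sum to 1 (valence 3) → 2 H
  atom 2: C, bond orders sum to 4 (valence 4) → 0 H
  atom 3: O, bond orders sum to 2 (valence 2) → 0 H
  atom 4: aromatic c, 3 neighbours → 0 H
  atom 5: aromatic c, 3 neighbours → 0 H
  atom 6: C, bond orders sum to 4 (valence 4) → 0 H
  atom 7: O, bond orders sum to 1 (valence 2) → 1 H
  atom 8: O, bond orders sum to 2 (valence 2) → 0 H
  atom 9: aromatic c, 3 neighbours → 0 H
  atom 10: O, bond orders sum to 2 (valence 2) → 0 H
  atom 11: C, bond orders sum to 1 (valence 4) → 3 H
  atom 12: aromatic c, 2 neighbours → 1 H
  atom 13: aromatic c, 3 neighbours → 0 H
  atom 14: aromatic n, 2 neighbours → 0 H
  atom 15: Cl (halogen, monovalent) → 0 H
Total hydrogens: 7.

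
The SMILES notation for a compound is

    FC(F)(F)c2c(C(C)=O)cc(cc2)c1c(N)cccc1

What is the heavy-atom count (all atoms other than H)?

20

Every atom symbol written in the SMILES (organic subset) is one heavy atom; implicit H are not written.
Heavy atoms by element → C:15, F:3, N:1, O:1.
Total: 20.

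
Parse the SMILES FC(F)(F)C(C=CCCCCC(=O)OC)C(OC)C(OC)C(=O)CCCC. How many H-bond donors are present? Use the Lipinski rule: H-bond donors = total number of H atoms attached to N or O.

Donors: find every N or O and count the H atoms it carries.
  atom 13 (O): bond orders sum to 2 → 0 H
  atom 14 (O): bond orders sum to 2 → 0 H
  atom 17 (O): bond orders sum to 2 → 0 H
  atom 20 (O): bond orders sum to 2 → 0 H
  atom 23 (O): bond orders sum to 2 → 0 H
Lipinski HBD = 0.

0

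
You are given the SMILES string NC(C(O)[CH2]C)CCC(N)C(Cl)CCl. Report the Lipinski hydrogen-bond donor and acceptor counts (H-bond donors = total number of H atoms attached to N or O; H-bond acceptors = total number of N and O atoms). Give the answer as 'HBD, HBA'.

5, 3

Donors: find every N or O and count the H atoms it carries.
  atom 1 (N): bond orders sum to 1 → 2 H
  atom 4 (O): bond orders sum to 1 → 1 H
  atom 10 (N): bond orders sum to 1 → 2 H
Lipinski HBD = 5.
Acceptors: N atoms = 2, O atoms = 1 → HBA = 3.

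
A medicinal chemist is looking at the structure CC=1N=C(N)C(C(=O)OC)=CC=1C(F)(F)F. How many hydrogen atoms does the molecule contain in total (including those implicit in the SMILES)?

9

Walk through each heavy atom and fill implicit hydrogens from standard valence (C 4, N 3, O 2, S 2, halogen 1):
  atom 1: C, bond orders sum to 1 (valence 4) → 3 H
  atom 2: C, bond orders sum to 4 (valence 4) → 0 H
  atom 3: N, bond orders sum to 3 (valence 3) → 0 H
  atom 4: C, bond orders sum to 4 (valence 4) → 0 H
  atom 5: N, bond orders sum to 1 (valence 3) → 2 H
  atom 6: C, bond orders sum to 4 (valence 4) → 0 H
  atom 7: C, bond orders sum to 4 (valence 4) → 0 H
  atom 8: O, bond orders sum to 2 (valence 2) → 0 H
  atom 9: O, bond orders sum to 2 (valence 2) → 0 H
  atom 10: C, bond orders sum to 1 (valence 4) → 3 H
  atom 11: C, bond orders sum to 3 (valence 4) → 1 H
  atom 12: C, bond orders sum to 4 (valence 4) → 0 H
  atom 13: C, bond orders sum to 4 (valence 4) → 0 H
  atom 14: F (halogen, monovalent) → 0 H
  atom 15: F (halogen, monovalent) → 0 H
  atom 16: F (halogen, monovalent) → 0 H
Total hydrogens: 9.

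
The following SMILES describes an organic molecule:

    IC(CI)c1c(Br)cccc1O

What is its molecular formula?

Walk through each heavy atom and fill implicit hydrogens from standard valence (C 4, N 3, O 2, S 2, halogen 1); for lowercase aromatic atoms, an aromatic c carries 1 H when it has two neighbours and 0 H with three, and aromatic n carries 0 H:
  atom 1: I (halogen, monovalent) → 0 H
  atom 2: C, bond orders sum to 3 (valence 4) → 1 H
  atom 3: C, bond orders sum to 2 (valence 4) → 2 H
  atom 4: I (halogen, monovalent) → 0 H
  atom 5: aromatic c, 3 neighbours → 0 H
  atom 6: aromatic c, 3 neighbours → 0 H
  atom 7: Br (halogen, monovalent) → 0 H
  atom 8: aromatic c, 2 neighbours → 1 H
  atom 9: aromatic c, 2 neighbours → 1 H
  atom 10: aromatic c, 2 neighbours → 1 H
  atom 11: aromatic c, 3 neighbours → 0 H
  atom 12: O, bond orders sum to 1 (valence 2) → 1 H
Totals → C:8, H:7, Br:1, I:2, O:1.

C8H7BrI2O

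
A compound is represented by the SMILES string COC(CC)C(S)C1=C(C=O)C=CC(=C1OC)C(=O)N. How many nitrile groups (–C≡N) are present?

Scan the SMILES for the nitrile motif — none present.
Groups that are present: 1 aldehyde, 1 amide, 2 ether, 1 thiol.

0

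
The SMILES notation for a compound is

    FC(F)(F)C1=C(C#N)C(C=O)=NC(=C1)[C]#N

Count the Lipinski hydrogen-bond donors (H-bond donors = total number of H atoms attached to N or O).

Donors: find every N or O and count the H atoms it carries.
  atom 8 (N): bond orders sum to 3 → 0 H
  atom 11 (O): bond orders sum to 2 → 0 H
  atom 12 (N): bond orders sum to 3 → 0 H
  atom 16 (N): bond orders sum to 3 → 0 H
Lipinski HBD = 0.

0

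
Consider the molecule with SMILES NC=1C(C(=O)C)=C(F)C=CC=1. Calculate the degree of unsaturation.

5

Degree of unsaturation = (number of rings) + (number of π bonds).
Ring closures in the SMILES: 1.
π bonds: 4 double bonds (each 1 DoU) → 4 DoU from unsaturation.
Total DoU = 1 + 4 = 5.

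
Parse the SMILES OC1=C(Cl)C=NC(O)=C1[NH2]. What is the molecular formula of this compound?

C5H5ClN2O2

Walk through each heavy atom and fill implicit hydrogens from standard valence (C 4, N 3, O 2, S 2, halogen 1):
  atom 1: O, bond orders sum to 1 (valence 2) → 1 H
  atom 2: C, bond orders sum to 4 (valence 4) → 0 H
  atom 3: C, bond orders sum to 4 (valence 4) → 0 H
  atom 4: Cl (halogen, monovalent) → 0 H
  atom 5: C, bond orders sum to 3 (valence 4) → 1 H
  atom 6: N, bond orders sum to 3 (valence 3) → 0 H
  atom 7: C, bond orders sum to 4 (valence 4) → 0 H
  atom 8: O, bond orders sum to 1 (valence 2) → 1 H
  atom 9: C, bond orders sum to 4 (valence 4) → 0 H
  atom 10: N with explicit H count 2
Totals → C:5, H:5, Cl:1, N:2, O:2.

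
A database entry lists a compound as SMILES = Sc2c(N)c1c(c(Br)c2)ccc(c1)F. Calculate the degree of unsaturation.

Molecular formula: C10H7BrFNS.
DoU = (2C + 2 + N − H − X) / 2, where X is the halogen count and O/S are ignored.
    = (2·10 + 2 + 1 − 7 − 2) / 2 = 14 / 2 = 7.

7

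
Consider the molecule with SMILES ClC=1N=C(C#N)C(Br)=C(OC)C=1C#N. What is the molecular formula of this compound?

Walk through each heavy atom and fill implicit hydrogens from standard valence (C 4, N 3, O 2, S 2, halogen 1):
  atom 1: Cl (halogen, monovalent) → 0 H
  atom 2: C, bond orders sum to 4 (valence 4) → 0 H
  atom 3: N, bond orders sum to 3 (valence 3) → 0 H
  atom 4: C, bond orders sum to 4 (valence 4) → 0 H
  atom 5: C, bond orders sum to 4 (valence 4) → 0 H
  atom 6: N, bond orders sum to 3 (valence 3) → 0 H
  atom 7: C, bond orders sum to 4 (valence 4) → 0 H
  atom 8: Br (halogen, monovalent) → 0 H
  atom 9: C, bond orders sum to 4 (valence 4) → 0 H
  atom 10: O, bond orders sum to 2 (valence 2) → 0 H
  atom 11: C, bond orders sum to 1 (valence 4) → 3 H
  atom 12: C, bond orders sum to 4 (valence 4) → 0 H
  atom 13: C, bond orders sum to 4 (valence 4) → 0 H
  atom 14: N, bond orders sum to 3 (valence 3) → 0 H
Totals → C:8, H:3, Br:1, Cl:1, N:3, O:1.

C8H3BrClN3O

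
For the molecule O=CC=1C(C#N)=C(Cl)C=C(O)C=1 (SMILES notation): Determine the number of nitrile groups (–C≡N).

The nitrile motif appears at heavy-atom position 5 in the SMILES.
Other groups present: 1 aldehyde, 1 hydroxyl.
Nitrile count: 1.

1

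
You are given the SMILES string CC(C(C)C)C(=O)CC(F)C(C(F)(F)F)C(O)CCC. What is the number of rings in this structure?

In SMILES, each pair of matching ring-closure digits denotes one ring-closing bond; the number of such bonds equals the number of independent rings.
Ring-closure bonds here: 0.

0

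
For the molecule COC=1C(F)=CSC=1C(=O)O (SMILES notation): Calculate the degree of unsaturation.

Degree of unsaturation = (number of rings) + (number of π bonds).
Ring closures in the SMILES: 1.
π bonds: 3 double bonds (each 1 DoU) → 3 DoU from unsaturation.
Total DoU = 1 + 3 = 4.

4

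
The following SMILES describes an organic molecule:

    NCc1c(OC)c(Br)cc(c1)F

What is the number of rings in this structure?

In SMILES, each pair of matching ring-closure digits denotes one ring-closing bond; the number of such bonds equals the number of independent rings.
Ring-closure bonds here: 1.

1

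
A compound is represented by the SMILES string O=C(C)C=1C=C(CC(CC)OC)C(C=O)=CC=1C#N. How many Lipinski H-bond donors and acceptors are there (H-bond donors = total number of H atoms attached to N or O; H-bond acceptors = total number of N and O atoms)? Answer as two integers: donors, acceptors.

Donors: find every N or O and count the H atoms it carries.
  atom 1 (O): bond orders sum to 2 → 0 H
  atom 11 (O): bond orders sum to 2 → 0 H
  atom 15 (O): bond orders sum to 2 → 0 H
  atom 19 (N): bond orders sum to 3 → 0 H
Lipinski HBD = 0.
Acceptors: N atoms = 1, O atoms = 3 → HBA = 4.

0, 4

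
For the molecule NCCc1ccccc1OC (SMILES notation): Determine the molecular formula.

C9H13NO

Walk through each heavy atom and fill implicit hydrogens from standard valence (C 4, N 3, O 2, S 2, halogen 1); for lowercase aromatic atoms, an aromatic c carries 1 H when it has two neighbours and 0 H with three, and aromatic n carries 0 H:
  atom 1: N, bond orders sum to 1 (valence 3) → 2 H
  atom 2: C, bond orders sum to 2 (valence 4) → 2 H
  atom 3: C, bond orders sum to 2 (valence 4) → 2 H
  atom 4: aromatic c, 3 neighbours → 0 H
  atom 5: aromatic c, 2 neighbours → 1 H
  atom 6: aromatic c, 2 neighbours → 1 H
  atom 7: aromatic c, 2 neighbours → 1 H
  atom 8: aromatic c, 2 neighbours → 1 H
  atom 9: aromatic c, 3 neighbours → 0 H
  atom 10: O, bond orders sum to 2 (valence 2) → 0 H
  atom 11: C, bond orders sum to 1 (valence 4) → 3 H
Totals → C:9, H:13, N:1, O:1.
In Hill order: C9H13NO.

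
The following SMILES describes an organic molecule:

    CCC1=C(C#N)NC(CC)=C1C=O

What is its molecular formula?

Walk through each heavy atom and fill implicit hydrogens from standard valence (C 4, N 3, O 2, S 2, halogen 1):
  atom 1: C, bond orders sum to 1 (valence 4) → 3 H
  atom 2: C, bond orders sum to 2 (valence 4) → 2 H
  atom 3: C, bond orders sum to 4 (valence 4) → 0 H
  atom 4: C, bond orders sum to 4 (valence 4) → 0 H
  atom 5: C, bond orders sum to 4 (valence 4) → 0 H
  atom 6: N, bond orders sum to 3 (valence 3) → 0 H
  atom 7: N, bond orders sum to 2 (valence 3) → 1 H
  atom 8: C, bond orders sum to 4 (valence 4) → 0 H
  atom 9: C, bond orders sum to 2 (valence 4) → 2 H
  atom 10: C, bond orders sum to 1 (valence 4) → 3 H
  atom 11: C, bond orders sum to 4 (valence 4) → 0 H
  atom 12: C, bond orders sum to 3 (valence 4) → 1 H
  atom 13: O, bond orders sum to 2 (valence 2) → 0 H
Totals → C:10, H:12, N:2, O:1.
In Hill order: C10H12N2O.

C10H12N2O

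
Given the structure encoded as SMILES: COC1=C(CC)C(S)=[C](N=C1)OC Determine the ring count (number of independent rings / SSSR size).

1

In SMILES, each pair of matching ring-closure digits denotes one ring-closing bond; the number of such bonds equals the number of independent rings.
Ring-closure bonds here: 1.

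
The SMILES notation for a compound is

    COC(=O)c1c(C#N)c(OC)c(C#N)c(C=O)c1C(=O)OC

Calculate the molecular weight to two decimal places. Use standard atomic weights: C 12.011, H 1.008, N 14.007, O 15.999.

302.24 g/mol

First, the molecular formula is C14H10N2O6 (counting implicit H from valence).
  C: 14 × 12.011 = 168.154
  H: 10 × 1.008 = 10.080
  N: 2 × 14.007 = 28.014
  O: 6 × 15.999 = 95.994
Sum: 14×12.011 + 10×1.008 + 2×14.007 + 6×15.999 = 302.242 → 302.24 g/mol.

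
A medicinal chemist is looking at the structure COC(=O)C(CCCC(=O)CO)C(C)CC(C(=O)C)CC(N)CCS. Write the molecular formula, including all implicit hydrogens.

Walk through each heavy atom and fill implicit hydrogens from standard valence (C 4, N 3, O 2, S 2, halogen 1):
  atom 1: C, bond orders sum to 1 (valence 4) → 3 H
  atom 2: O, bond orders sum to 2 (valence 2) → 0 H
  atom 3: C, bond orders sum to 4 (valence 4) → 0 H
  atom 4: O, bond orders sum to 2 (valence 2) → 0 H
  atom 5: C, bond orders sum to 3 (valence 4) → 1 H
  atom 6: C, bond orders sum to 2 (valence 4) → 2 H
  atom 7: C, bond orders sum to 2 (valence 4) → 2 H
  atom 8: C, bond orders sum to 2 (valence 4) → 2 H
  atom 9: C, bond orders sum to 4 (valence 4) → 0 H
  atom 10: O, bond orders sum to 2 (valence 2) → 0 H
  atom 11: C, bond orders sum to 2 (valence 4) → 2 H
  atom 12: O, bond orders sum to 1 (valence 2) → 1 H
  atom 13: C, bond orders sum to 3 (valence 4) → 1 H
  atom 14: C, bond orders sum to 1 (valence 4) → 3 H
  atom 15: C, bond orders sum to 2 (valence 4) → 2 H
  atom 16: C, bond orders sum to 3 (valence 4) → 1 H
  atom 17: C, bond orders sum to 4 (valence 4) → 0 H
  atom 18: O, bond orders sum to 2 (valence 2) → 0 H
  atom 19: C, bond orders sum to 1 (valence 4) → 3 H
  atom 20: C, bond orders sum to 2 (valence 4) → 2 H
  atom 21: C, bond orders sum to 3 (valence 4) → 1 H
  atom 22: N, bond orders sum to 1 (valence 3) → 2 H
  atom 23: C, bond orders sum to 2 (valence 4) → 2 H
  atom 24: C, bond orders sum to 2 (valence 4) → 2 H
  atom 25: S, bond orders sum to 1 (valence 2) → 1 H
Totals → C:18, H:33, N:1, O:5, S:1.

C18H33NO5S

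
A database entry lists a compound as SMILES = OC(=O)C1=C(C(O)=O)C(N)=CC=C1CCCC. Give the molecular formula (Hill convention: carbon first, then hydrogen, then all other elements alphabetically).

Walk through each heavy atom and fill implicit hydrogens from standard valence (C 4, N 3, O 2, S 2, halogen 1):
  atom 1: O, bond orders sum to 1 (valence 2) → 1 H
  atom 2: C, bond orders sum to 4 (valence 4) → 0 H
  atom 3: O, bond orders sum to 2 (valence 2) → 0 H
  atom 4: C, bond orders sum to 4 (valence 4) → 0 H
  atom 5: C, bond orders sum to 4 (valence 4) → 0 H
  atom 6: C, bond orders sum to 4 (valence 4) → 0 H
  atom 7: O, bond orders sum to 1 (valence 2) → 1 H
  atom 8: O, bond orders sum to 2 (valence 2) → 0 H
  atom 9: C, bond orders sum to 4 (valence 4) → 0 H
  atom 10: N, bond orders sum to 1 (valence 3) → 2 H
  atom 11: C, bond orders sum to 3 (valence 4) → 1 H
  atom 12: C, bond orders sum to 3 (valence 4) → 1 H
  atom 13: C, bond orders sum to 4 (valence 4) → 0 H
  atom 14: C, bond orders sum to 2 (valence 4) → 2 H
  atom 15: C, bond orders sum to 2 (valence 4) → 2 H
  atom 16: C, bond orders sum to 2 (valence 4) → 2 H
  atom 17: C, bond orders sum to 1 (valence 4) → 3 H
Totals → C:12, H:15, N:1, O:4.
In Hill order: C12H15NO4.

C12H15NO4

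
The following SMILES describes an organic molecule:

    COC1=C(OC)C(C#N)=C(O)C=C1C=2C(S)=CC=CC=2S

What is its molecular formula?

C15H13NO3S2

Walk through each heavy atom and fill implicit hydrogens from standard valence (C 4, N 3, O 2, S 2, halogen 1):
  atom 1: C, bond orders sum to 1 (valence 4) → 3 H
  atom 2: O, bond orders sum to 2 (valence 2) → 0 H
  atom 3: C, bond orders sum to 4 (valence 4) → 0 H
  atom 4: C, bond orders sum to 4 (valence 4) → 0 H
  atom 5: O, bond orders sum to 2 (valence 2) → 0 H
  atom 6: C, bond orders sum to 1 (valence 4) → 3 H
  atom 7: C, bond orders sum to 4 (valence 4) → 0 H
  atom 8: C, bond orders sum to 4 (valence 4) → 0 H
  atom 9: N, bond orders sum to 3 (valence 3) → 0 H
  atom 10: C, bond orders sum to 4 (valence 4) → 0 H
  atom 11: O, bond orders sum to 1 (valence 2) → 1 H
  atom 12: C, bond orders sum to 3 (valence 4) → 1 H
  atom 13: C, bond orders sum to 4 (valence 4) → 0 H
  atom 14: C, bond orders sum to 4 (valence 4) → 0 H
  atom 15: C, bond orders sum to 4 (valence 4) → 0 H
  atom 16: S, bond orders sum to 1 (valence 2) → 1 H
  atom 17: C, bond orders sum to 3 (valence 4) → 1 H
  atom 18: C, bond orders sum to 3 (valence 4) → 1 H
  atom 19: C, bond orders sum to 3 (valence 4) → 1 H
  atom 20: C, bond orders sum to 4 (valence 4) → 0 H
  atom 21: S, bond orders sum to 1 (valence 2) → 1 H
Totals → C:15, H:13, N:1, O:3, S:2.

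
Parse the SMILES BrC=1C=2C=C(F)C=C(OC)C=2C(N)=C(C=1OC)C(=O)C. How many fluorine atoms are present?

1

Scan the SMILES for F atoms (remember two-letter symbols like Cl and Br are single atoms).
Fluorine count: 1.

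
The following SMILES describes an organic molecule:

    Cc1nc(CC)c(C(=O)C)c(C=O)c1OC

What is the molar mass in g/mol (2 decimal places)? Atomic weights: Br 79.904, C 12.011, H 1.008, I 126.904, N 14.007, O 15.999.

221.26 g/mol

First, the molecular formula is C12H15NO3 (counting implicit H from valence).
  C: 12 × 12.011 = 144.132
  H: 15 × 1.008 = 15.120
  N: 1 × 14.007 = 14.007
  O: 3 × 15.999 = 47.997
Sum: 12×12.011 + 15×1.008 + 1×14.007 + 3×15.999 = 221.256 → 221.26 g/mol.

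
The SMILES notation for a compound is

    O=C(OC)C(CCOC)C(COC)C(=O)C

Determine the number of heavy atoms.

16

Every atom symbol written in the SMILES (organic subset) is one heavy atom; implicit H are not written.
Heavy atoms by element → C:11, O:5.
Total: 16.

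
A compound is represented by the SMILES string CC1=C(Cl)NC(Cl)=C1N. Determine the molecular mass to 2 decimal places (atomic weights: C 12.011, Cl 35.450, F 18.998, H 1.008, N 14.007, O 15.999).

165.02 g/mol

First, the molecular formula is C5H6Cl2N2 (counting implicit H from valence).
  C: 5 × 12.011 = 60.055
  Cl: 2 × 35.450 = 70.900
  H: 6 × 1.008 = 6.048
  N: 2 × 14.007 = 28.014
Sum: 5×12.011 + 2×35.450 + 6×1.008 + 2×14.007 = 165.017 → 165.02 g/mol.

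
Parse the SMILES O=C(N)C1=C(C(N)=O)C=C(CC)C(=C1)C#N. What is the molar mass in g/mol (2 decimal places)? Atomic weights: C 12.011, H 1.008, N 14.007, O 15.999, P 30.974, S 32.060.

First, the molecular formula is C11H11N3O2 (counting implicit H from valence).
  C: 11 × 12.011 = 132.121
  H: 11 × 1.008 = 11.088
  N: 3 × 14.007 = 42.021
  O: 2 × 15.999 = 31.998
Sum: 11×12.011 + 11×1.008 + 3×14.007 + 2×15.999 = 217.228 → 217.23 g/mol.

217.23 g/mol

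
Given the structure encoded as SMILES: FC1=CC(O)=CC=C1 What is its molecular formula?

Walk through each heavy atom and fill implicit hydrogens from standard valence (C 4, N 3, O 2, S 2, halogen 1):
  atom 1: F (halogen, monovalent) → 0 H
  atom 2: C, bond orders sum to 4 (valence 4) → 0 H
  atom 3: C, bond orders sum to 3 (valence 4) → 1 H
  atom 4: C, bond orders sum to 4 (valence 4) → 0 H
  atom 5: O, bond orders sum to 1 (valence 2) → 1 H
  atom 6: C, bond orders sum to 3 (valence 4) → 1 H
  atom 7: C, bond orders sum to 3 (valence 4) → 1 H
  atom 8: C, bond orders sum to 3 (valence 4) → 1 H
Totals → C:6, H:5, F:1, O:1.
In Hill order: C6H5FO.

C6H5FO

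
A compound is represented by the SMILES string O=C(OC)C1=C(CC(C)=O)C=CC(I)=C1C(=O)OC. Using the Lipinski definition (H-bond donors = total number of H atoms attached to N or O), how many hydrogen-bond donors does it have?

Donors: find every N or O and count the H atoms it carries.
  atom 1 (O): bond orders sum to 2 → 0 H
  atom 3 (O): bond orders sum to 2 → 0 H
  atom 10 (O): bond orders sum to 2 → 0 H
  atom 17 (O): bond orders sum to 2 → 0 H
  atom 18 (O): bond orders sum to 2 → 0 H
Lipinski HBD = 0.

0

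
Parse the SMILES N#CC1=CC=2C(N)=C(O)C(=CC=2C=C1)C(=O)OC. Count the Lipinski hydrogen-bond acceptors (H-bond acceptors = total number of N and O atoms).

5

N atoms: 2; O atoms: 3.
Lipinski HBA = 2 + 3 = 5.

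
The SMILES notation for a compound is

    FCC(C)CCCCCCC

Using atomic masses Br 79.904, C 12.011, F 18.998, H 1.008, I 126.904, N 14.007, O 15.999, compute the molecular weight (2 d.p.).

First, the molecular formula is C10H21F (counting implicit H from valence).
  C: 10 × 12.011 = 120.110
  F: 1 × 18.998 = 18.998
  H: 21 × 1.008 = 21.168
Sum: 10×12.011 + 1×18.998 + 21×1.008 = 160.276 → 160.28 g/mol.

160.28 g/mol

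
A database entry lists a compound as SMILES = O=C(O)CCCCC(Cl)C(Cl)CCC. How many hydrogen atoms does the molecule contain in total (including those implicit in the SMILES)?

18

Walk through each heavy atom and fill implicit hydrogens from standard valence (C 4, N 3, O 2, S 2, halogen 1):
  atom 1: O, bond orders sum to 2 (valence 2) → 0 H
  atom 2: C, bond orders sum to 4 (valence 4) → 0 H
  atom 3: O, bond orders sum to 1 (valence 2) → 1 H
  atom 4: C, bond orders sum to 2 (valence 4) → 2 H
  atom 5: C, bond orders sum to 2 (valence 4) → 2 H
  atom 6: C, bond orders sum to 2 (valence 4) → 2 H
  atom 7: C, bond orders sum to 2 (valence 4) → 2 H
  atom 8: C, bond orders sum to 3 (valence 4) → 1 H
  atom 9: Cl (halogen, monovalent) → 0 H
  atom 10: C, bond orders sum to 3 (valence 4) → 1 H
  atom 11: Cl (halogen, monovalent) → 0 H
  atom 12: C, bond orders sum to 2 (valence 4) → 2 H
  atom 13: C, bond orders sum to 2 (valence 4) → 2 H
  atom 14: C, bond orders sum to 1 (valence 4) → 3 H
Total hydrogens: 18.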